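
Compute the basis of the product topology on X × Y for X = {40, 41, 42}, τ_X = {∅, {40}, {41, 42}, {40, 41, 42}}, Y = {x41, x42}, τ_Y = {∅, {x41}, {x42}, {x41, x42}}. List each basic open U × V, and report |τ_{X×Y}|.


Basis B = {∅ × ∅, {40} × {x41}, {40} × {x42}, {40} × {x41, x42}, {41, 42} × {x41}, {41, 42} × {x42}, {40, 41, 42} × {x41}, {40, 41, 42} × {x42}, {41, 42} × {x41, x42}, {40, 41, 42} × {x41, x42}}; |τ_{X×Y}| = 16.

Enumerate products U × V with U ∈ τ_X, V ∈ τ_Y (deduplicated):
  ∅ × ∅ = {} (∅)
  {40} × {x41} = {(40,x41)}
  {40} × {x42} = {(40,x42)}
  {40} × {x41, x42} = {(40,x41), (40,x42)}
  {41, 42} × {x41} = {(41,x41), (42,x41)}
  {41, 42} × {x42} = {(41,x42), (42,x42)}
  {40, 41, 42} × {x41} = {(40,x41), (41,x41), (42,x41)}
  {40, 41, 42} × {x42} = {(40,x42), (41,x42), (42,x42)}
  {41, 42} × {x41, x42} = {(41,x41), (41,x42), (42,x41), (42,x42)}
  {40, 41, 42} × {x41, x42} = {(40,x41), (40,x42), (41,x41), (41,x42), (42,x41), (42,x42)}
These 10 distinct sets form the basis B.
Close under arbitrary unions to get τ_{X×Y}; counting gives |τ_{X×Y}| = 16.


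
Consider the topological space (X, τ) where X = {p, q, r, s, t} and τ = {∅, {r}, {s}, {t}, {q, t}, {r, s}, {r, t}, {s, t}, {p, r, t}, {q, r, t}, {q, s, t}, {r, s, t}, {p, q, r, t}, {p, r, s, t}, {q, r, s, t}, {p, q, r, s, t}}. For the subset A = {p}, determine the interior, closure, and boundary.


int(A) = ∅, cl(A) = {p}, ∂A = {p}.

Closed sets in (X, τ) are complements of opens:
  closed(X, τ) = {∅, {p}, {q}, {s}, {p, q}, {p, r}, {p, s}, {q, s}, {p, q, r}, {p, q, s}, {p, q, t}, {p, r, s}, {p, q, r, s}, {p, q, r, t}, {p, q, s, t}, {p, q, r, s, t}}.
int(A) = ⋃ {U ∈ τ : U ⊆ A}. Opens contained in A: ∅.
Taking the union of these: int(A) = ∅.
cl(A) = ⋂ {C closed : A ⊆ C}. Closed sets containing A: {p}, {p, q}, {p, r}, {p, s}, {p, q, r}, {p, q, s}, {p, q, t}, {p, r, s}, {p, q, r, s}, {p, q, r, t}, {p, q, s, t}, {p, q, r, s, t}.
Intersecting these: cl(A) = {p}.
∂A = cl(A) ∖ int(A) = {p} ∖ ∅ = {p}.


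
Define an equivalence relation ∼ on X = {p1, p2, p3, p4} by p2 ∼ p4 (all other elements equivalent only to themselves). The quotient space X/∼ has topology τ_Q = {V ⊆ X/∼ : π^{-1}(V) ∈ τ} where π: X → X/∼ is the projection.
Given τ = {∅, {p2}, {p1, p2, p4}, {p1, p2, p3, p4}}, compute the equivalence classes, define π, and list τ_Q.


X/∼ = {[p1], [p2=p4], [p3]}; |τ_Q| = 3.

Equivalence classes: [p1], [p2=p4], [p3].
Quotient map π: X → X/∼ sends p1 ↦ [p1], p2 ↦ [p2=p4], p3 ↦ [p3], p4 ↦ [p2=p4].
For each subset V ⊆ X/∼, compute π^{-1}(V) ⊆ X and check whether π^{-1}(V) ∈ τ. V is open in τ_Q iff π^{-1}(V) ∈ τ.
  V = {}: π^{-1}(V) = ∅ ∈ τ ✓.
  V = {[p1]}: π^{-1}(V) = {p1} ∉ τ ✗.
  V = {[p2=p4]}: π^{-1}(V) = {p2, p4} ∉ τ ✗.
  V = {[p1], [p2=p4]}: π^{-1}(V) = {p1, p2, p4} ∈ τ ✓.
  V = {[p3]}: π^{-1}(V) = {p3} ∉ τ ✗.
  V = {[p1], [p3]}: π^{-1}(V) = {p1, p3} ∉ τ ✗.
  V = {[p2=p4], [p3]}: π^{-1}(V) = {p2, p3, p4} ∉ τ ✗.
  V = {[p1], [p2=p4], [p3]}: π^{-1}(V) = {p1, p2, p3, p4} ∈ τ ✓.
Open sets in the quotient: τ_Q = {{}, {[p1], [p2=p4]}, {[p1], [p2=p4], [p3]}} (3 elements).


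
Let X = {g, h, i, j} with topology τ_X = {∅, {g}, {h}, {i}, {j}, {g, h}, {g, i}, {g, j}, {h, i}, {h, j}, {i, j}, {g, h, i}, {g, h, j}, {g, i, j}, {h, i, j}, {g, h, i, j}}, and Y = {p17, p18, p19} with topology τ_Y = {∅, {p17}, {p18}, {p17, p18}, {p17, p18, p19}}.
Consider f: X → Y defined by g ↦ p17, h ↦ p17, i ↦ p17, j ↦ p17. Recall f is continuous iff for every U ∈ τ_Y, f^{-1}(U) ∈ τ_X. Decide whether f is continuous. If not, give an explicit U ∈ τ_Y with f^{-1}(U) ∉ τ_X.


f IS continuous.

Compute f^{-1}(U) for each U ∈ τ_Y:
  U = ∅: f^{-1}(U) = ∅ ∈ τ_X ✓.
  U = {p17}: f^{-1}(U) = {g, h, i, j} ∈ τ_X ✓.
  U = {p18}: f^{-1}(U) = ∅ ∈ τ_X ✓.
  U = {p17, p18}: f^{-1}(U) = {g, h, i, j} ∈ τ_X ✓.
  U = {p17, p18, p19}: f^{-1}(U) = {g, h, i, j} ∈ τ_X ✓.
Every preimage lies in τ_X, so f IS continuous.


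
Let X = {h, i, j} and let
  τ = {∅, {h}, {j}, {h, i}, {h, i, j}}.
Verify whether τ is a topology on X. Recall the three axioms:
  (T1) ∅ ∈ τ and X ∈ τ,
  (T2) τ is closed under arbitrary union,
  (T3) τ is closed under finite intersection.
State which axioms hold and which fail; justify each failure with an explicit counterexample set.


τ is NOT a topology on X.

Axiom (T1): ∅ ∈ τ? Yes; X ∈ τ? Yes.
Axiom (T2/T3): check pairwise unions and intersections of members of τ.
Counterexample for (T2): {h} ∪ {j} = {h, j} ∉ τ. Therefore τ is NOT a topology.


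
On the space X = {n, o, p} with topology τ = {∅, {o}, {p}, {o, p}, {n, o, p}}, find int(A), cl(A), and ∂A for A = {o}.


int(A) = {o}, cl(A) = {n, o}, ∂A = {n}.

Closed sets in (X, τ) are complements of opens:
  closed(X, τ) = {∅, {n}, {n, o}, {n, p}, {n, o, p}}.
int(A) = ⋃ {U ∈ τ : U ⊆ A}. Opens contained in A: ∅, {o}.
Taking the union of these: int(A) = {o}.
cl(A) = ⋂ {C closed : A ⊆ C}. Closed sets containing A: {n, o}, {n, o, p}.
Intersecting these: cl(A) = {n, o}.
∂A = cl(A) ∖ int(A) = {n, o} ∖ {o} = {n}.


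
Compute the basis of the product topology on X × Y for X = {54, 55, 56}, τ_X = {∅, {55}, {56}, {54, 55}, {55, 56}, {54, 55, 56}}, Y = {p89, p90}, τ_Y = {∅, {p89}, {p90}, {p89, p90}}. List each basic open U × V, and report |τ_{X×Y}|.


Basis B = {∅ × ∅, {55} × {p89}, {55} × {p90}, {56} × {p89}, {56} × {p90}, {54, 55} × {p89}, {54, 55} × {p90}, {55} × {p89, p90}, {55, 56} × {p89}, {55, 56} × {p90}, {56} × {p89, p90}, {54, 55, 56} × {p89}, {54, 55, 56} × {p90}, {54, 55} × {p89, p90}, {55, 56} × {p89, p90}, {54, 55, 56} × {p89, p90}}; |τ_{X×Y}| = 36.

Enumerate products U × V with U ∈ τ_X, V ∈ τ_Y (deduplicated):
  ∅ × ∅ = {} (∅)
  {55} × {p89} = {(55,p89)}
  {55} × {p90} = {(55,p90)}
  {56} × {p89} = {(56,p89)}
  {56} × {p90} = {(56,p90)}
  {54, 55} × {p89} = {(54,p89), (55,p89)}
  {54, 55} × {p90} = {(54,p90), (55,p90)}
  {55} × {p89, p90} = {(55,p89), (55,p90)}
  {55, 56} × {p89} = {(55,p89), (56,p89)}
  {55, 56} × {p90} = {(55,p90), (56,p90)}
  {56} × {p89, p90} = {(56,p89), (56,p90)}
  {54, 55, 56} × {p89} = {(54,p89), (55,p89), (56,p89)}
  {54, 55, 56} × {p90} = {(54,p90), (55,p90), (56,p90)}
  {54, 55} × {p89, p90} = {(54,p89), (54,p90), (55,p89), (55,p90)}
  {55, 56} × {p89, p90} = {(55,p89), (55,p90), (56,p89), (56,p90)}
  {54, 55, 56} × {p89, p90} = {(54,p89), (54,p90), (55,p89), (55,p90), (56,p89), (56,p90)}
These 16 distinct sets form the basis B.
Close under arbitrary unions to get τ_{X×Y}; counting gives |τ_{X×Y}| = 36.


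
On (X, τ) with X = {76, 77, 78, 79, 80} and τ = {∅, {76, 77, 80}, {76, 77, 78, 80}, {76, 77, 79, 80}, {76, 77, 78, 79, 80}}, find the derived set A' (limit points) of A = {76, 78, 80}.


A' = {76, 77, 78, 79, 80}

For each x ∈ X, list the open sets U ∈ τ with x ∈ U, then check whether U ∩ (A ∖ {x}) ≠ ∅ for every such U.
  x = 76: opens ∋ x are {76, 77, 80}, {76, 77, 78, 80}, {76, 77, 79, 80}, {76, 77, 78, 79, 80}; each meets A ∖ {76}, so x IS a limit point.
  x = 77: opens ∋ x are {76, 77, 80}, {76, 77, 78, 80}, {76, 77, 79, 80}, {76, 77, 78, 79, 80}; each meets A ∖ {77}, so x IS a limit point.
  x = 78: opens ∋ x are {76, 77, 78, 80}, {76, 77, 78, 79, 80}; each meets A ∖ {78}, so x IS a limit point.
  x = 79: opens ∋ x are {76, 77, 79, 80}, {76, 77, 78, 79, 80}; each meets A ∖ {79}, so x IS a limit point.
  x = 80: opens ∋ x are {76, 77, 80}, {76, 77, 78, 80}, {76, 77, 79, 80}, {76, 77, 78, 79, 80}; each meets A ∖ {80}, so x IS a limit point.
Collecting: A' = {76, 77, 78, 79, 80}.


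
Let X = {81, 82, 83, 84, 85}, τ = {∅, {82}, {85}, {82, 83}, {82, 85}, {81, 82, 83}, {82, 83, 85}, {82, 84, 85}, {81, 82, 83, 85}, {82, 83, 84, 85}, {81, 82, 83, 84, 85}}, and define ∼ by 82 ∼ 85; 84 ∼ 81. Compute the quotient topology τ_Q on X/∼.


X/∼ = {[81=84], [82=85], [83]}; |τ_Q| = 4.

Equivalence classes: [81=84], [82=85], [83].
Quotient map π: X → X/∼ sends 81 ↦ [81=84], 82 ↦ [82=85], 83 ↦ [83], 84 ↦ [81=84], 85 ↦ [82=85].
For each subset V ⊆ X/∼, compute π^{-1}(V) ⊆ X and check whether π^{-1}(V) ∈ τ. V is open in τ_Q iff π^{-1}(V) ∈ τ.
  V = {}: π^{-1}(V) = ∅ ∈ τ ✓.
  V = {[81=84]}: π^{-1}(V) = {81, 84} ∉ τ ✗.
  V = {[82=85]}: π^{-1}(V) = {82, 85} ∈ τ ✓.
  V = {[81=84], [82=85]}: π^{-1}(V) = {81, 82, 84, 85} ∉ τ ✗.
  V = {[83]}: π^{-1}(V) = {83} ∉ τ ✗.
  V = {[81=84], [83]}: π^{-1}(V) = {81, 83, 84} ∉ τ ✗.
  V = {[82=85], [83]}: π^{-1}(V) = {82, 83, 85} ∈ τ ✓.
  V = {[81=84], [82=85], [83]}: π^{-1}(V) = {81, 82, 83, 84, 85} ∈ τ ✓.
Open sets in the quotient: τ_Q = {{}, {[82=85]}, {[82=85], [83]}, {[81=84], [82=85], [83]}} (4 elements).


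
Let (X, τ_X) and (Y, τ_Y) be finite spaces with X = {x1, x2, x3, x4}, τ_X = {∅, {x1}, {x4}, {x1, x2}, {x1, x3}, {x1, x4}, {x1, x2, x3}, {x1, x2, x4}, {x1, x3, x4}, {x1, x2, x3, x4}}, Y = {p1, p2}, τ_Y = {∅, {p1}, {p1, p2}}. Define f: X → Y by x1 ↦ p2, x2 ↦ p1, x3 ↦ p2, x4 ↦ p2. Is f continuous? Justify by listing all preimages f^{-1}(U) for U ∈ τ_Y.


f is NOT continuous.

Compute f^{-1}(U) for each U ∈ τ_Y:
  U = ∅: f^{-1}(U) = ∅ ∈ τ_X ✓.
  U = {p1}: f^{-1}(U) = {x2} ∉ τ_X ✗.
  U = {p1, p2}: f^{-1}(U) = {x1, x2, x3, x4} ∈ τ_X ✓.
Found U = {p1} with f^{-1}(U) = {x2} not in τ_X. Therefore f is NOT continuous.


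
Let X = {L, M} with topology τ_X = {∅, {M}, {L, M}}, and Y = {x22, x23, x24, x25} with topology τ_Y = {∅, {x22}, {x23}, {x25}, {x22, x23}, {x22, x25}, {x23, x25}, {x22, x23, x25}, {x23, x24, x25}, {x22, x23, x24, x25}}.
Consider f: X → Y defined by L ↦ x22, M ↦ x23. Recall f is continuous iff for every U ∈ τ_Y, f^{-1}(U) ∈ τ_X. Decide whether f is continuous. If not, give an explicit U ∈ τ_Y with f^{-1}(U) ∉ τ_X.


f is NOT continuous.

Compute f^{-1}(U) for each U ∈ τ_Y:
  U = ∅: f^{-1}(U) = ∅ ∈ τ_X ✓.
  U = {x22}: f^{-1}(U) = {L} ∉ τ_X ✗.
  U = {x23}: f^{-1}(U) = {M} ∈ τ_X ✓.
  U = {x25}: f^{-1}(U) = ∅ ∈ τ_X ✓.
  U = {x22, x23}: f^{-1}(U) = {L, M} ∈ τ_X ✓.
  U = {x22, x25}: f^{-1}(U) = {L} ∉ τ_X ✗.
  U = {x23, x25}: f^{-1}(U) = {M} ∈ τ_X ✓.
  U = {x22, x23, x25}: f^{-1}(U) = {L, M} ∈ τ_X ✓.
  U = {x23, x24, x25}: f^{-1}(U) = {M} ∈ τ_X ✓.
  U = {x22, x23, x24, x25}: f^{-1}(U) = {L, M} ∈ τ_X ✓.
Found U = {x22} with f^{-1}(U) = {L} not in τ_X. Therefore f is NOT continuous.


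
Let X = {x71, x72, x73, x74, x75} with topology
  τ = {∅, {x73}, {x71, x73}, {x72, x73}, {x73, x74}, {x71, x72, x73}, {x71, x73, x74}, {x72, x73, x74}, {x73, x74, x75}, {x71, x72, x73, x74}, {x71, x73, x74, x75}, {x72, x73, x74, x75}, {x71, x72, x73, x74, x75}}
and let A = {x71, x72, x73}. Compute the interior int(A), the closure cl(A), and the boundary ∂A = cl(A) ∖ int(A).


int(A) = {x71, x72, x73}, cl(A) = {x71, x72, x73, x74, x75}, ∂A = {x74, x75}.

Closed sets in (X, τ) are complements of opens:
  closed(X, τ) = {∅, {x71}, {x72}, {x75}, {x71, x72}, {x71, x75}, {x72, x75}, {x74, x75}, {x71, x72, x75}, {x71, x74, x75}, {x72, x74, x75}, {x71, x72, x74, x75}, {x71, x72, x73, x74, x75}}.
int(A) = ⋃ {U ∈ τ : U ⊆ A}. Opens contained in A: ∅, {x73}, {x71, x73}, {x72, x73}, {x71, x72, x73}.
Taking the union of these: int(A) = {x71, x72, x73}.
cl(A) = ⋂ {C closed : A ⊆ C}. Closed sets containing A: {x71, x72, x73, x74, x75}.
Intersecting these: cl(A) = {x71, x72, x73, x74, x75}.
∂A = cl(A) ∖ int(A) = {x71, x72, x73, x74, x75} ∖ {x71, x72, x73} = {x74, x75}.


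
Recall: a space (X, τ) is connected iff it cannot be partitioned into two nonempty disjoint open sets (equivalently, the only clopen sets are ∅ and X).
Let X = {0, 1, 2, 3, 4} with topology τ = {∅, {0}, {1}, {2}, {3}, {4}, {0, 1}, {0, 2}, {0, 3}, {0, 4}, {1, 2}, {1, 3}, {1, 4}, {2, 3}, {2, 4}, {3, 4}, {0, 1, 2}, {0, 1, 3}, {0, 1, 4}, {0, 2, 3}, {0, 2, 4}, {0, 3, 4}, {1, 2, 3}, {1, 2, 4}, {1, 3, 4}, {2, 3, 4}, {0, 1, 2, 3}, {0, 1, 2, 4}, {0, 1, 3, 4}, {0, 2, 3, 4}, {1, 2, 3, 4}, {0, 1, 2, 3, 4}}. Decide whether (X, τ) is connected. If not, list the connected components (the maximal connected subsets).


(X, τ) is disconnected; components = [{0}, {1}, {2}, {3}, {4}].

Find clopen sets (U ∈ τ with X ∖ U ∈ τ):
  U = ∅, X ∖ U = {0, 1, 2, 3, 4} — both open, so U is clopen.
  U = {0}, X ∖ U = {1, 2, 3, 4} — both open, so U is clopen.
  U = {1}, X ∖ U = {0, 2, 3, 4} — both open, so U is clopen.
  U = {2}, X ∖ U = {0, 1, 3, 4} — both open, so U is clopen.
  U = {3}, X ∖ U = {0, 1, 2, 4} — both open, so U is clopen.
  U = {4}, X ∖ U = {0, 1, 2, 3} — both open, so U is clopen.
  U = {0, 1}, X ∖ U = {2, 3, 4} — both open, so U is clopen.
  U = {0, 2}, X ∖ U = {1, 3, 4} — both open, so U is clopen.
  U = {0, 3}, X ∖ U = {1, 2, 4} — both open, so U is clopen.
  U = {0, 4}, X ∖ U = {1, 2, 3} — both open, so U is clopen.
  U = {1, 2}, X ∖ U = {0, 3, 4} — both open, so U is clopen.
  U = {1, 3}, X ∖ U = {0, 2, 4} — both open, so U is clopen.
  U = {1, 4}, X ∖ U = {0, 2, 3} — both open, so U is clopen.
  U = {2, 3}, X ∖ U = {0, 1, 4} — both open, so U is clopen.
  U = {2, 4}, X ∖ U = {0, 1, 3} — both open, so U is clopen.
  U = {3, 4}, X ∖ U = {0, 1, 2} — both open, so U is clopen.
  U = {0, 1, 2}, X ∖ U = {3, 4} — both open, so U is clopen.
  U = {0, 1, 3}, X ∖ U = {2, 4} — both open, so U is clopen.
  U = {0, 1, 4}, X ∖ U = {2, 3} — both open, so U is clopen.
  U = {0, 2, 3}, X ∖ U = {1, 4} — both open, so U is clopen.
  U = {0, 2, 4}, X ∖ U = {1, 3} — both open, so U is clopen.
  U = {0, 3, 4}, X ∖ U = {1, 2} — both open, so U is clopen.
  U = {1, 2, 3}, X ∖ U = {0, 4} — both open, so U is clopen.
  U = {1, 2, 4}, X ∖ U = {0, 3} — both open, so U is clopen.
  U = {1, 3, 4}, X ∖ U = {0, 2} — both open, so U is clopen.
  U = {2, 3, 4}, X ∖ U = {0, 1} — both open, so U is clopen.
  U = {0, 1, 2, 3}, X ∖ U = {4} — both open, so U is clopen.
  U = {0, 1, 2, 4}, X ∖ U = {3} — both open, so U is clopen.
  U = {0, 1, 3, 4}, X ∖ U = {2} — both open, so U is clopen.
  U = {0, 2, 3, 4}, X ∖ U = {1} — both open, so U is clopen.
  U = {1, 2, 3, 4}, X ∖ U = {0} — both open, so U is clopen.
  U = {0, 1, 2, 3, 4}, X ∖ U = ∅ — both open, so U is clopen.
Nontrivial clopen(s) exist: e.g. {1, 4}. So (X, τ) is disconnected.
Compute connected components by grouping points that agree on all clopens:
  component: {0}
  component: {1}
  component: {2}
  component: {3}
  component: {4}


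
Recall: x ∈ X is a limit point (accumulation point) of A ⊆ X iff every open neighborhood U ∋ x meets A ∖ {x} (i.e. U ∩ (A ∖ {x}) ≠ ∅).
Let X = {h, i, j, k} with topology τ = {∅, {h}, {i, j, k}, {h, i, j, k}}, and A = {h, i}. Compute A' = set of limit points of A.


A' = {j, k}

For each x ∈ X, list the open sets U ∈ τ with x ∈ U, then check whether U ∩ (A ∖ {x}) ≠ ∅ for every such U.
  x = h: open {h} ∋ x has {h} ∩ (A ∖ {h}) = ∅, so x is NOT a limit point.
  x = i: open {i, j, k} ∋ x has {i, j, k} ∩ (A ∖ {i}) = ∅, so x is NOT a limit point.
  x = j: opens ∋ x are {i, j, k}, {h, i, j, k}; each meets A ∖ {j}, so x IS a limit point.
  x = k: opens ∋ x are {i, j, k}, {h, i, j, k}; each meets A ∖ {k}, so x IS a limit point.
Collecting: A' = {j, k}.


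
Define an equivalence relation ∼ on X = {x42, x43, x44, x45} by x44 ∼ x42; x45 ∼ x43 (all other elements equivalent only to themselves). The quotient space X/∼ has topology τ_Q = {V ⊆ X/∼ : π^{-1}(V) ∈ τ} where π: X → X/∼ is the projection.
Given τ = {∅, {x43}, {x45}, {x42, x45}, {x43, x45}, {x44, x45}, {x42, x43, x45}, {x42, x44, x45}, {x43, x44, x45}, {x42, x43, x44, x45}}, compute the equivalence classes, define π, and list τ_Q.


X/∼ = {[x42=x44], [x43=x45]}; |τ_Q| = 3.

Equivalence classes: [x42=x44], [x43=x45].
Quotient map π: X → X/∼ sends x42 ↦ [x42=x44], x43 ↦ [x43=x45], x44 ↦ [x42=x44], x45 ↦ [x43=x45].
For each subset V ⊆ X/∼, compute π^{-1}(V) ⊆ X and check whether π^{-1}(V) ∈ τ. V is open in τ_Q iff π^{-1}(V) ∈ τ.
  V = {}: π^{-1}(V) = ∅ ∈ τ ✓.
  V = {[x42=x44]}: π^{-1}(V) = {x42, x44} ∉ τ ✗.
  V = {[x43=x45]}: π^{-1}(V) = {x43, x45} ∈ τ ✓.
  V = {[x42=x44], [x43=x45]}: π^{-1}(V) = {x42, x43, x44, x45} ∈ τ ✓.
Open sets in the quotient: τ_Q = {{}, {[x43=x45]}, {[x42=x44], [x43=x45]}} (3 elements).


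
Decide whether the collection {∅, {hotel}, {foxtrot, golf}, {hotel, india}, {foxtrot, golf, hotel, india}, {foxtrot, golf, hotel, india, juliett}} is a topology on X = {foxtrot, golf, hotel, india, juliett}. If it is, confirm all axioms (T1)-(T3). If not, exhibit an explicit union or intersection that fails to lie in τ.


τ is NOT a topology on X.

Axiom (T1): ∅ ∈ τ? Yes; X ∈ τ? Yes.
Axiom (T2/T3): check pairwise unions and intersections of members of τ.
Counterexample for (T2): {hotel} ∪ {foxtrot, golf} = {foxtrot, golf, hotel} ∉ τ. Therefore τ is NOT a topology.


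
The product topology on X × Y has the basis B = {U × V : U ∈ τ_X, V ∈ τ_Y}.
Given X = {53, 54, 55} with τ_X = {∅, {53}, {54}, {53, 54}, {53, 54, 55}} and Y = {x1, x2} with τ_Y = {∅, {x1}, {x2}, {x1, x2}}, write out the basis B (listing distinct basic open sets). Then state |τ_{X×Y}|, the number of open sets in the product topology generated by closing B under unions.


Basis B = {∅ × ∅, {53} × {x1}, {53} × {x2}, {54} × {x1}, {54} × {x2}, {53} × {x1, x2}, {53, 54} × {x1}, {53, 54} × {x2}, {54} × {x1, x2}, {53, 54, 55} × {x1}, {53, 54, 55} × {x2}, {53, 54} × {x1, x2}, {53, 54, 55} × {x1, x2}}; |τ_{X×Y}| = 25.

Enumerate products U × V with U ∈ τ_X, V ∈ τ_Y (deduplicated):
  ∅ × ∅ = {} (∅)
  {53} × {x1} = {(53,x1)}
  {53} × {x2} = {(53,x2)}
  {54} × {x1} = {(54,x1)}
  {54} × {x2} = {(54,x2)}
  {53} × {x1, x2} = {(53,x1), (53,x2)}
  {53, 54} × {x1} = {(53,x1), (54,x1)}
  {53, 54} × {x2} = {(53,x2), (54,x2)}
  {54} × {x1, x2} = {(54,x1), (54,x2)}
  {53, 54, 55} × {x1} = {(53,x1), (54,x1), (55,x1)}
  {53, 54, 55} × {x2} = {(53,x2), (54,x2), (55,x2)}
  {53, 54} × {x1, x2} = {(53,x1), (53,x2), (54,x1), (54,x2)}
  {53, 54, 55} × {x1, x2} = {(53,x1), (53,x2), (54,x1), (54,x2), (55,x1), (55,x2)}
These 13 distinct sets form the basis B.
Close under arbitrary unions to get τ_{X×Y}; counting gives |τ_{X×Y}| = 25.


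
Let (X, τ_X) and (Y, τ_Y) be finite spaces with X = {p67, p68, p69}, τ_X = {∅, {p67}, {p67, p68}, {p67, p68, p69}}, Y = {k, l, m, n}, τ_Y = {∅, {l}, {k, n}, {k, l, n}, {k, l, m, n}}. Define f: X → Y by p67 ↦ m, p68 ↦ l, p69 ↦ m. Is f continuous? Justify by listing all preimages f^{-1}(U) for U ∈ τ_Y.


f is NOT continuous.

Compute f^{-1}(U) for each U ∈ τ_Y:
  U = ∅: f^{-1}(U) = ∅ ∈ τ_X ✓.
  U = {l}: f^{-1}(U) = {p68} ∉ τ_X ✗.
  U = {k, n}: f^{-1}(U) = ∅ ∈ τ_X ✓.
  U = {k, l, n}: f^{-1}(U) = {p68} ∉ τ_X ✗.
  U = {k, l, m, n}: f^{-1}(U) = {p67, p68, p69} ∈ τ_X ✓.
Found U = {l} with f^{-1}(U) = {p68} not in τ_X. Therefore f is NOT continuous.


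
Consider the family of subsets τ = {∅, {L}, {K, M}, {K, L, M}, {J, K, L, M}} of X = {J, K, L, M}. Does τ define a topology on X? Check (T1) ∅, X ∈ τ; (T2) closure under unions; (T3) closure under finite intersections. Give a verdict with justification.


τ IS a topology on X.

Axiom (T1): ∅ ∈ τ? Yes; X ∈ τ? Yes.
Axiom (T2/T3): check pairwise unions and intersections of members of τ.
All pairwise intersections and unions checked — each lies in τ. Therefore τ satisfies (T1), (T2), (T3): it IS a topology on X.


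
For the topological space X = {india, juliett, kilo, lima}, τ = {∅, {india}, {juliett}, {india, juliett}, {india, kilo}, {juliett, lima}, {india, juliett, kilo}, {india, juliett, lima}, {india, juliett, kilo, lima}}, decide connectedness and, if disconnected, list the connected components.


(X, τ) is disconnected; components = [{india, kilo}, {juliett, lima}].

Find clopen sets (U ∈ τ with X ∖ U ∈ τ):
  U = ∅, X ∖ U = {india, juliett, kilo, lima} — both open, so U is clopen.
  U = {india, kilo}, X ∖ U = {juliett, lima} — both open, so U is clopen.
  U = {juliett, lima}, X ∖ U = {india, kilo} — both open, so U is clopen.
  U = {india, juliett, kilo, lima}, X ∖ U = ∅ — both open, so U is clopen.
Nontrivial clopen(s) exist: e.g. {juliett, lima}. So (X, τ) is disconnected.
Compute connected components by grouping points that agree on all clopens:
  component: {india, kilo}
  component: {juliett, lima}


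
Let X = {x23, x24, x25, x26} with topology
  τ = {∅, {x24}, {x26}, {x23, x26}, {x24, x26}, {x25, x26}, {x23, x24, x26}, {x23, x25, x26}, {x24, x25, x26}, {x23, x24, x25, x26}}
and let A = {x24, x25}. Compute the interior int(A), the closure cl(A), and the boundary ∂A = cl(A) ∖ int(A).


int(A) = {x24}, cl(A) = {x24, x25}, ∂A = {x25}.

Closed sets in (X, τ) are complements of opens:
  closed(X, τ) = {∅, {x23}, {x24}, {x25}, {x23, x24}, {x23, x25}, {x24, x25}, {x23, x24, x25}, {x23, x25, x26}, {x23, x24, x25, x26}}.
int(A) = ⋃ {U ∈ τ : U ⊆ A}. Opens contained in A: ∅, {x24}.
Taking the union of these: int(A) = {x24}.
cl(A) = ⋂ {C closed : A ⊆ C}. Closed sets containing A: {x24, x25}, {x23, x24, x25}, {x23, x24, x25, x26}.
Intersecting these: cl(A) = {x24, x25}.
∂A = cl(A) ∖ int(A) = {x24, x25} ∖ {x24} = {x25}.


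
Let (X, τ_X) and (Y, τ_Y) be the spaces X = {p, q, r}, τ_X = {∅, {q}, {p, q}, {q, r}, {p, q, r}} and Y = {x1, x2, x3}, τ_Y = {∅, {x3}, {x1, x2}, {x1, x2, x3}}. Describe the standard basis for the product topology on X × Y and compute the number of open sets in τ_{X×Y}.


Basis B = {∅ × ∅, {q} × {x3}, {p, q} × {x3}, {q} × {x1, x2}, {q, r} × {x3}, {p, q, r} × {x3}, {q} × {x1, x2, x3}, {p, q} × {x1, x2}, {q, r} × {x1, x2}, {p, q} × {x1, x2, x3}, {p, q, r} × {x1, x2}, {q, r} × {x1, x2, x3}, {p, q, r} × {x1, x2, x3}}; |τ_{X×Y}| = 25.

Enumerate products U × V with U ∈ τ_X, V ∈ τ_Y (deduplicated):
  ∅ × ∅ = {} (∅)
  {q} × {x3} = {(q,x3)}
  {p, q} × {x3} = {(p,x3), (q,x3)}
  {q} × {x1, x2} = {(q,x1), (q,x2)}
  {q, r} × {x3} = {(q,x3), (r,x3)}
  {p, q, r} × {x3} = {(p,x3), (q,x3), (r,x3)}
  {q} × {x1, x2, x3} = {(q,x1), (q,x2), (q,x3)}
  {p, q} × {x1, x2} = {(p,x1), (p,x2), (q,x1), (q,x2)}
  {q, r} × {x1, x2} = {(q,x1), (q,x2), (r,x1), (r,x2)}
  {p, q} × {x1, x2, x3} = {(p,x1), (p,x2), (p,x3), (q,x1), (q,x2), (q,x3)}
  {p, q, r} × {x1, x2} = {(p,x1), (p,x2), (q,x1), (q,x2), (r,x1), (r,x2)}
  {q, r} × {x1, x2, x3} = {(q,x1), (q,x2), (q,x3), (r,x1), (r,x2), (r,x3)}
  {p, q, r} × {x1, x2, x3} = {(p,x1), (p,x2), (p,x3), (q,x1), (q,x2), (q,x3), (r,x1), (r,x2), (r,x3)}
These 13 distinct sets form the basis B.
Close under arbitrary unions to get τ_{X×Y}; counting gives |τ_{X×Y}| = 25.


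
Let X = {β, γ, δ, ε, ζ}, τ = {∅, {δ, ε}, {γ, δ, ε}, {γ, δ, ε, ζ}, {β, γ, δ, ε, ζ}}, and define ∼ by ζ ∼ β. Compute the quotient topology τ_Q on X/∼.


X/∼ = {[β=ζ], [γ], [δ], [ε]}; |τ_Q| = 4.

Equivalence classes: [β=ζ], [γ], [δ], [ε].
Quotient map π: X → X/∼ sends β ↦ [β=ζ], γ ↦ [γ], δ ↦ [δ], ε ↦ [ε], ζ ↦ [β=ζ].
For each subset V ⊆ X/∼, compute π^{-1}(V) ⊆ X and check whether π^{-1}(V) ∈ τ. V is open in τ_Q iff π^{-1}(V) ∈ τ.
  V = {}: π^{-1}(V) = ∅ ∈ τ ✓.
  V = {[β=ζ]}: π^{-1}(V) = {β, ζ} ∉ τ ✗.
  V = {[γ]}: π^{-1}(V) = {γ} ∉ τ ✗.
  V = {[β=ζ], [γ]}: π^{-1}(V) = {β, γ, ζ} ∉ τ ✗.
  V = {[δ]}: π^{-1}(V) = {δ} ∉ τ ✗.
  V = {[β=ζ], [δ]}: π^{-1}(V) = {β, δ, ζ} ∉ τ ✗.
  V = {[γ], [δ]}: π^{-1}(V) = {γ, δ} ∉ τ ✗.
  V = {[β=ζ], [γ], [δ]}: π^{-1}(V) = {β, γ, δ, ζ} ∉ τ ✗.
  V = {[ε]}: π^{-1}(V) = {ε} ∉ τ ✗.
  V = {[β=ζ], [ε]}: π^{-1}(V) = {β, ε, ζ} ∉ τ ✗.
  V = {[γ], [ε]}: π^{-1}(V) = {γ, ε} ∉ τ ✗.
  V = {[β=ζ], [γ], [ε]}: π^{-1}(V) = {β, γ, ε, ζ} ∉ τ ✗.
  V = {[δ], [ε]}: π^{-1}(V) = {δ, ε} ∈ τ ✓.
  V = {[β=ζ], [δ], [ε]}: π^{-1}(V) = {β, δ, ε, ζ} ∉ τ ✗.
  V = {[γ], [δ], [ε]}: π^{-1}(V) = {γ, δ, ε} ∈ τ ✓.
  V = {[β=ζ], [γ], [δ], [ε]}: π^{-1}(V) = {β, γ, δ, ε, ζ} ∈ τ ✓.
Open sets in the quotient: τ_Q = {{}, {[δ], [ε]}, {[γ], [δ], [ε]}, {[β=ζ], [γ], [δ], [ε]}} (4 elements).


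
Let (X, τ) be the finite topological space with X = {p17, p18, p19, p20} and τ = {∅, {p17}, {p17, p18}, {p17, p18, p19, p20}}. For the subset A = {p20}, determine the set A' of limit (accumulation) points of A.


A' = {p19}

For each x ∈ X, list the open sets U ∈ τ with x ∈ U, then check whether U ∩ (A ∖ {x}) ≠ ∅ for every such U.
  x = p17: open {p17} ∋ x has {p17} ∩ (A ∖ {p17}) = ∅, so x is NOT a limit point.
  x = p18: open {p17, p18} ∋ x has {p17, p18} ∩ (A ∖ {p18}) = ∅, so x is NOT a limit point.
  x = p19: opens ∋ x are {p17, p18, p19, p20}; each meets A ∖ {p19}, so x IS a limit point.
  x = p20: open {p17, p18, p19, p20} ∋ x has {p17, p18, p19, p20} ∩ (A ∖ {p20}) = ∅, so x is NOT a limit point.
Collecting: A' = {p19}.


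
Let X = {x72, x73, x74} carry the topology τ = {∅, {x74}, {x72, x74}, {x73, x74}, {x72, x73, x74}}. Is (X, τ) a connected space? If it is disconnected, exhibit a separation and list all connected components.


(X, τ) is connected.

Find clopen sets (U ∈ τ with X ∖ U ∈ τ):
  U = ∅, X ∖ U = {x72, x73, x74} — both open, so U is clopen.
  U = {x72, x73, x74}, X ∖ U = ∅ — both open, so U is clopen.
Only trivial clopens (∅ and X) exist, so (X, τ) is connected.
Compute connected components by grouping points that agree on all clopens:
  component: {x72, x73, x74}


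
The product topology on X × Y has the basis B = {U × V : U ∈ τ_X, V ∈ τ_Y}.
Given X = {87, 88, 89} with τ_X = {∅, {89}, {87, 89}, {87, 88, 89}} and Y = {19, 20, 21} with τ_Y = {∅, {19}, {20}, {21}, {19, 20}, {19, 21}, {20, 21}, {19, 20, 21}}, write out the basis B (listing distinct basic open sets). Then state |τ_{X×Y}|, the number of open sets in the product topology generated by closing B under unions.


Basis B = {∅ × ∅, {89} × {19}, {89} × {20}, {89} × {21}, {87, 89} × {19}, {87, 89} × {20}, {87, 89} × {21}, {89} × {19, 20}, {89} × {19, 21}, {89} × {20, 21}, {87, 88, 89} × {19}, {87, 88, 89} × {20}, {87, 88, 89} × {21}, {89} × {19, 20, 21}, {87, 89} × {19, 20}, {87, 89} × {19, 21}, {87, 89} × {20, 21}, {87, 89} × {19, 20, 21}, {87, 88, 89} × {19, 20}, {87, 88, 89} × {19, 21}, {87, 88, 89} × {20, 21}, {87, 88, 89} × {19, 20, 21}}; |τ_{X×Y}| = 64.

Enumerate products U × V with U ∈ τ_X, V ∈ τ_Y (deduplicated):
  ∅ × ∅ = {} (∅)
  {89} × {19} = {(89,19)}
  {89} × {20} = {(89,20)}
  {89} × {21} = {(89,21)}
  {87, 89} × {19} = {(87,19), (89,19)}
  {87, 89} × {20} = {(87,20), (89,20)}
  {87, 89} × {21} = {(87,21), (89,21)}
  {89} × {19, 20} = {(89,19), (89,20)}
  {89} × {19, 21} = {(89,19), (89,21)}
  {89} × {20, 21} = {(89,20), (89,21)}
  {87, 88, 89} × {19} = {(87,19), (88,19), (89,19)}
  {87, 88, 89} × {20} = {(87,20), (88,20), (89,20)}
  {87, 88, 89} × {21} = {(87,21), (88,21), (89,21)}
  {89} × {19, 20, 21} = {(89,19), (89,20), (89,21)}
  {87, 89} × {19, 20} = {(87,19), (87,20), (89,19), (89,20)}
  {87, 89} × {19, 21} = {(87,19), (87,21), (89,19), (89,21)}
  {87, 89} × {20, 21} = {(87,20), (87,21), (89,20), (89,21)}
  {87, 89} × {19, 20, 21} = {(87,19), (87,20), (87,21), (89,19), (89,20), (89,21)}
  {87, 88, 89} × {19, 20} = {(87,19), (87,20), (88,19), (88,20), (89,19), (89,20)}
  {87, 88, 89} × {19, 21} = {(87,19), (87,21), (88,19), (88,21), (89,19), (89,21)}
  {87, 88, 89} × {20, 21} = {(87,20), (87,21), (88,20), (88,21), (89,20), (89,21)}
  {87, 88, 89} × {19, 20, 21} = {(87,19), (87,20), (87,21), (88,19), (88,20), (88,21), (89,19), (89,20), (89,21)}
These 22 distinct sets form the basis B.
Close under arbitrary unions to get τ_{X×Y}; counting gives |τ_{X×Y}| = 64.


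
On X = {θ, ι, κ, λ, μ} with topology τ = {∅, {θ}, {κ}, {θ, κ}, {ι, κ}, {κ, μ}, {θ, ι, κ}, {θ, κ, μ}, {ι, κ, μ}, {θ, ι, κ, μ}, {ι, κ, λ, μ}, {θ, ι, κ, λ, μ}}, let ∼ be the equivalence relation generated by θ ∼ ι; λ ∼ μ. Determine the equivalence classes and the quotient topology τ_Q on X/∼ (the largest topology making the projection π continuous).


X/∼ = {[θ=ι], [κ], [λ=μ]}; |τ_Q| = 4.

Equivalence classes: [θ=ι], [κ], [λ=μ].
Quotient map π: X → X/∼ sends θ ↦ [θ=ι], ι ↦ [θ=ι], κ ↦ [κ], λ ↦ [λ=μ], μ ↦ [λ=μ].
For each subset V ⊆ X/∼, compute π^{-1}(V) ⊆ X and check whether π^{-1}(V) ∈ τ. V is open in τ_Q iff π^{-1}(V) ∈ τ.
  V = {}: π^{-1}(V) = ∅ ∈ τ ✓.
  V = {[θ=ι]}: π^{-1}(V) = {θ, ι} ∉ τ ✗.
  V = {[κ]}: π^{-1}(V) = {κ} ∈ τ ✓.
  V = {[θ=ι], [κ]}: π^{-1}(V) = {θ, ι, κ} ∈ τ ✓.
  V = {[λ=μ]}: π^{-1}(V) = {λ, μ} ∉ τ ✗.
  V = {[θ=ι], [λ=μ]}: π^{-1}(V) = {θ, ι, λ, μ} ∉ τ ✗.
  V = {[κ], [λ=μ]}: π^{-1}(V) = {κ, λ, μ} ∉ τ ✗.
  V = {[θ=ι], [κ], [λ=μ]}: π^{-1}(V) = {θ, ι, κ, λ, μ} ∈ τ ✓.
Open sets in the quotient: τ_Q = {{}, {[κ]}, {[θ=ι], [κ]}, {[θ=ι], [κ], [λ=μ]}} (4 elements).


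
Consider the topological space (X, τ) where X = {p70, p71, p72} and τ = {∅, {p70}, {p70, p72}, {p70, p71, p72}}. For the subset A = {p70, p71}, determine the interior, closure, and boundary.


int(A) = {p70}, cl(A) = {p70, p71, p72}, ∂A = {p71, p72}.

Closed sets in (X, τ) are complements of opens:
  closed(X, τ) = {∅, {p71}, {p71, p72}, {p70, p71, p72}}.
int(A) = ⋃ {U ∈ τ : U ⊆ A}. Opens contained in A: ∅, {p70}.
Taking the union of these: int(A) = {p70}.
cl(A) = ⋂ {C closed : A ⊆ C}. Closed sets containing A: {p70, p71, p72}.
Intersecting these: cl(A) = {p70, p71, p72}.
∂A = cl(A) ∖ int(A) = {p70, p71, p72} ∖ {p70} = {p71, p72}.


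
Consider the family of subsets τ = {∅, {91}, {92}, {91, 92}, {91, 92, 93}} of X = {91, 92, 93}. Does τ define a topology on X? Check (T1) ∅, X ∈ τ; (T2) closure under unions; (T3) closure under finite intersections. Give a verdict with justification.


τ IS a topology on X.

Axiom (T1): ∅ ∈ τ? Yes; X ∈ τ? Yes.
Axiom (T2/T3): check pairwise unions and intersections of members of τ.
All pairwise intersections and unions checked — each lies in τ. Therefore τ satisfies (T1), (T2), (T3): it IS a topology on X.


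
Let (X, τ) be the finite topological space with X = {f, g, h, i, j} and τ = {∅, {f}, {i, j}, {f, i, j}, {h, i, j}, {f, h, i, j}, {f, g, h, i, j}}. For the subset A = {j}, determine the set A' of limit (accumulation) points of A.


A' = {g, h, i}

For each x ∈ X, list the open sets U ∈ τ with x ∈ U, then check whether U ∩ (A ∖ {x}) ≠ ∅ for every such U.
  x = f: open {f} ∋ x has {f} ∩ (A ∖ {f}) = ∅, so x is NOT a limit point.
  x = g: opens ∋ x are {f, g, h, i, j}; each meets A ∖ {g}, so x IS a limit point.
  x = h: opens ∋ x are {h, i, j}, {f, h, i, j}, {f, g, h, i, j}; each meets A ∖ {h}, so x IS a limit point.
  x = i: opens ∋ x are {i, j}, {f, i, j}, {h, i, j}, {f, h, i, j}, {f, g, h, i, j}; each meets A ∖ {i}, so x IS a limit point.
  x = j: open {i, j} ∋ x has {i, j} ∩ (A ∖ {j}) = ∅, so x is NOT a limit point.
Collecting: A' = {g, h, i}.


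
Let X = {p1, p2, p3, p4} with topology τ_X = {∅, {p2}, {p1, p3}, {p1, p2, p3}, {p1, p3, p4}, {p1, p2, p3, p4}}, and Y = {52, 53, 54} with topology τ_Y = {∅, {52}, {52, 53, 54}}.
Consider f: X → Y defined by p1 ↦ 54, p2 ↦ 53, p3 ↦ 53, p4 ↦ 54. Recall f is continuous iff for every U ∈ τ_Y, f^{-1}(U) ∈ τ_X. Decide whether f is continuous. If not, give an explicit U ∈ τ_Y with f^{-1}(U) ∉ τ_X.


f IS continuous.

Compute f^{-1}(U) for each U ∈ τ_Y:
  U = ∅: f^{-1}(U) = ∅ ∈ τ_X ✓.
  U = {52}: f^{-1}(U) = ∅ ∈ τ_X ✓.
  U = {52, 53, 54}: f^{-1}(U) = {p1, p2, p3, p4} ∈ τ_X ✓.
Every preimage lies in τ_X, so f IS continuous.


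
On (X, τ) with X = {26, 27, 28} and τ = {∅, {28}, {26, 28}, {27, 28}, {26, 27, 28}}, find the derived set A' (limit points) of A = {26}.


A' = ∅

For each x ∈ X, list the open sets U ∈ τ with x ∈ U, then check whether U ∩ (A ∖ {x}) ≠ ∅ for every such U.
  x = 26: open {26, 28} ∋ x has {26, 28} ∩ (A ∖ {26}) = ∅, so x is NOT a limit point.
  x = 27: open {27, 28} ∋ x has {27, 28} ∩ (A ∖ {27}) = ∅, so x is NOT a limit point.
  x = 28: open {28} ∋ x has {28} ∩ (A ∖ {28}) = ∅, so x is NOT a limit point.
Collecting: A' = ∅.


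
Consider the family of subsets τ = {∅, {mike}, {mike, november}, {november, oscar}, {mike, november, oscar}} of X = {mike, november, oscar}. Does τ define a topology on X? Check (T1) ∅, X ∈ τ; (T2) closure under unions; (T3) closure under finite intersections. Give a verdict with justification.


τ is NOT a topology on X.

Axiom (T1): ∅ ∈ τ? Yes; X ∈ τ? Yes.
Axiom (T2/T3): check pairwise unions and intersections of members of τ.
Counterexample for (T3): {mike, november} ∩ {november, oscar} = {november} ∉ τ. Therefore τ is NOT a topology.


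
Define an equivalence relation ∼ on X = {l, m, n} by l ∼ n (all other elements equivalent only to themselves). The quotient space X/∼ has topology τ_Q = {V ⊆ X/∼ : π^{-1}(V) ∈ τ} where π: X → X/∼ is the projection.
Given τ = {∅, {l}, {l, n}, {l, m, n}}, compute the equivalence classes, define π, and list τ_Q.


X/∼ = {[l=n], [m]}; |τ_Q| = 3.

Equivalence classes: [l=n], [m].
Quotient map π: X → X/∼ sends l ↦ [l=n], m ↦ [m], n ↦ [l=n].
For each subset V ⊆ X/∼, compute π^{-1}(V) ⊆ X and check whether π^{-1}(V) ∈ τ. V is open in τ_Q iff π^{-1}(V) ∈ τ.
  V = {}: π^{-1}(V) = ∅ ∈ τ ✓.
  V = {[l=n]}: π^{-1}(V) = {l, n} ∈ τ ✓.
  V = {[m]}: π^{-1}(V) = {m} ∉ τ ✗.
  V = {[l=n], [m]}: π^{-1}(V) = {l, m, n} ∈ τ ✓.
Open sets in the quotient: τ_Q = {{}, {[l=n]}, {[l=n], [m]}} (3 elements).


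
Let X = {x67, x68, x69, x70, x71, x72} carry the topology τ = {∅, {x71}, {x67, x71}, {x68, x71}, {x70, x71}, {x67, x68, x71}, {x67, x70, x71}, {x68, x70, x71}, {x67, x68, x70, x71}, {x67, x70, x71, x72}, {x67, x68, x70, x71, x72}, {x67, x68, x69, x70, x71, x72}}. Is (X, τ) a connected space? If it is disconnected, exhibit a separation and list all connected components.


(X, τ) is connected.

Find clopen sets (U ∈ τ with X ∖ U ∈ τ):
  U = ∅, X ∖ U = {x67, x68, x69, x70, x71, x72} — both open, so U is clopen.
  U = {x67, x68, x69, x70, x71, x72}, X ∖ U = ∅ — both open, so U is clopen.
Only trivial clopens (∅ and X) exist, so (X, τ) is connected.
Compute connected components by grouping points that agree on all clopens:
  component: {x67, x68, x69, x70, x71, x72}


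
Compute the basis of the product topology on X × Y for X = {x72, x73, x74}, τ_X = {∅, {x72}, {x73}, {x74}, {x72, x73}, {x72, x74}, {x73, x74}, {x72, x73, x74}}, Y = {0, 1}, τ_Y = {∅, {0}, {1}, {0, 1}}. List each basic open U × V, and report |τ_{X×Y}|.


Basis B = {∅ × ∅, {x72} × {0}, {x72} × {1}, {x73} × {0}, {x73} × {1}, {x74} × {0}, {x74} × {1}, {x72} × {0, 1}, {x72, x73} × {0}, {x72, x74} × {0}, {x72, x73} × {1}, {x72, x74} × {1}, {x73} × {0, 1}, {x73, x74} × {0}, {x73, x74} × {1}, {x74} × {0, 1}, {x72, x73, x74} × {0}, {x72, x73, x74} × {1}, {x72, x73} × {0, 1}, {x72, x74} × {0, 1}, {x73, x74} × {0, 1}, {x72, x73, x74} × {0, 1}}; |τ_{X×Y}| = 64.

Enumerate products U × V with U ∈ τ_X, V ∈ τ_Y (deduplicated):
  ∅ × ∅ = {} (∅)
  {x72} × {0} = {(x72,0)}
  {x72} × {1} = {(x72,1)}
  {x73} × {0} = {(x73,0)}
  {x73} × {1} = {(x73,1)}
  {x74} × {0} = {(x74,0)}
  {x74} × {1} = {(x74,1)}
  {x72} × {0, 1} = {(x72,0), (x72,1)}
  {x72, x73} × {0} = {(x72,0), (x73,0)}
  {x72, x74} × {0} = {(x72,0), (x74,0)}
  {x72, x73} × {1} = {(x72,1), (x73,1)}
  {x72, x74} × {1} = {(x72,1), (x74,1)}
  {x73} × {0, 1} = {(x73,0), (x73,1)}
  {x73, x74} × {0} = {(x73,0), (x74,0)}
  {x73, x74} × {1} = {(x73,1), (x74,1)}
  {x74} × {0, 1} = {(x74,0), (x74,1)}
  {x72, x73, x74} × {0} = {(x72,0), (x73,0), (x74,0)}
  {x72, x73, x74} × {1} = {(x72,1), (x73,1), (x74,1)}
  {x72, x73} × {0, 1} = {(x72,0), (x72,1), (x73,0), (x73,1)}
  {x72, x74} × {0, 1} = {(x72,0), (x72,1), (x74,0), (x74,1)}
  {x73, x74} × {0, 1} = {(x73,0), (x73,1), (x74,0), (x74,1)}
  {x72, x73, x74} × {0, 1} = {(x72,0), (x72,1), (x73,0), (x73,1), (x74,0), (x74,1)}
These 22 distinct sets form the basis B.
Close under arbitrary unions to get τ_{X×Y}; counting gives |τ_{X×Y}| = 64.


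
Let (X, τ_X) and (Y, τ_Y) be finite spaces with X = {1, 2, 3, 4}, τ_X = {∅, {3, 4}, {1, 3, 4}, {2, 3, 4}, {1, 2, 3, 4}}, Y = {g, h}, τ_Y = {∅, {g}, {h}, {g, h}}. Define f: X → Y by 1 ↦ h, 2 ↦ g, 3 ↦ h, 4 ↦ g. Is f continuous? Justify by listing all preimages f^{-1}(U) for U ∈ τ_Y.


f is NOT continuous.

Compute f^{-1}(U) for each U ∈ τ_Y:
  U = ∅: f^{-1}(U) = ∅ ∈ τ_X ✓.
  U = {g}: f^{-1}(U) = {2, 4} ∉ τ_X ✗.
  U = {h}: f^{-1}(U) = {1, 3} ∉ τ_X ✗.
  U = {g, h}: f^{-1}(U) = {1, 2, 3, 4} ∈ τ_X ✓.
Found U = {g} with f^{-1}(U) = {2, 4} not in τ_X. Therefore f is NOT continuous.


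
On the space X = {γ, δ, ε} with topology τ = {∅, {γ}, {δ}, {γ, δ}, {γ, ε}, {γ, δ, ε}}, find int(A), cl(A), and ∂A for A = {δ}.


int(A) = {δ}, cl(A) = {δ}, ∂A = ∅.

Closed sets in (X, τ) are complements of opens:
  closed(X, τ) = {∅, {δ}, {ε}, {γ, ε}, {δ, ε}, {γ, δ, ε}}.
int(A) = ⋃ {U ∈ τ : U ⊆ A}. Opens contained in A: ∅, {δ}.
Taking the union of these: int(A) = {δ}.
cl(A) = ⋂ {C closed : A ⊆ C}. Closed sets containing A: {δ}, {δ, ε}, {γ, δ, ε}.
Intersecting these: cl(A) = {δ}.
∂A = cl(A) ∖ int(A) = {δ} ∖ {δ} = ∅.


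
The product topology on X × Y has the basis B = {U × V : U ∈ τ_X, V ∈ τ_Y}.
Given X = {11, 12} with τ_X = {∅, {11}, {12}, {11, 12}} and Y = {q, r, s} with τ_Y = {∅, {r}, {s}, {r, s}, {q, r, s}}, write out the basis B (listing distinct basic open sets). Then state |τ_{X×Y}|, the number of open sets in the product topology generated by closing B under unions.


Basis B = {∅ × ∅, {11} × {r}, {11} × {s}, {12} × {r}, {12} × {s}, {11} × {r, s}, {11, 12} × {r}, {11, 12} × {s}, {12} × {r, s}, {11} × {q, r, s}, {12} × {q, r, s}, {11, 12} × {r, s}, {11, 12} × {q, r, s}}; |τ_{X×Y}| = 25.

Enumerate products U × V with U ∈ τ_X, V ∈ τ_Y (deduplicated):
  ∅ × ∅ = {} (∅)
  {11} × {r} = {(11,r)}
  {11} × {s} = {(11,s)}
  {12} × {r} = {(12,r)}
  {12} × {s} = {(12,s)}
  {11} × {r, s} = {(11,r), (11,s)}
  {11, 12} × {r} = {(11,r), (12,r)}
  {11, 12} × {s} = {(11,s), (12,s)}
  {12} × {r, s} = {(12,r), (12,s)}
  {11} × {q, r, s} = {(11,q), (11,r), (11,s)}
  {12} × {q, r, s} = {(12,q), (12,r), (12,s)}
  {11, 12} × {r, s} = {(11,r), (11,s), (12,r), (12,s)}
  {11, 12} × {q, r, s} = {(11,q), (11,r), (11,s), (12,q), (12,r), (12,s)}
These 13 distinct sets form the basis B.
Close under arbitrary unions to get τ_{X×Y}; counting gives |τ_{X×Y}| = 25.


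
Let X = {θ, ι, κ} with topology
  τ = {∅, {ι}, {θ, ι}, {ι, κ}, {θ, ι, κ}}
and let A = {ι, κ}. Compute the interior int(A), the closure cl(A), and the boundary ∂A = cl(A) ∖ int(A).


int(A) = {ι, κ}, cl(A) = {θ, ι, κ}, ∂A = {θ}.

Closed sets in (X, τ) are complements of opens:
  closed(X, τ) = {∅, {θ}, {κ}, {θ, κ}, {θ, ι, κ}}.
int(A) = ⋃ {U ∈ τ : U ⊆ A}. Opens contained in A: ∅, {ι}, {ι, κ}.
Taking the union of these: int(A) = {ι, κ}.
cl(A) = ⋂ {C closed : A ⊆ C}. Closed sets containing A: {θ, ι, κ}.
Intersecting these: cl(A) = {θ, ι, κ}.
∂A = cl(A) ∖ int(A) = {θ, ι, κ} ∖ {ι, κ} = {θ}.
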